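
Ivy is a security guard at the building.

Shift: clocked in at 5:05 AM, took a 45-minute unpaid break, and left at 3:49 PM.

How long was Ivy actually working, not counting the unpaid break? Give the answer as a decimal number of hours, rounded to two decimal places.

9.98 hours

Shift: 5:05 AM–3:49 PM = 10 h 44 min; less 45 min break → 9 h 59 min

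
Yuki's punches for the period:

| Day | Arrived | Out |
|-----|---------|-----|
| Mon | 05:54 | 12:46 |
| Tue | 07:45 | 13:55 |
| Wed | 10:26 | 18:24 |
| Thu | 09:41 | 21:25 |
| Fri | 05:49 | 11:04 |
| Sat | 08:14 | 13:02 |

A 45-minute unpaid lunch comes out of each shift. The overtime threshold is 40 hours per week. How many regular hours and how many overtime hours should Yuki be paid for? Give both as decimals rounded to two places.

Regular 38.28 hours, overtime 0.00 hours

Mon: 05:54–12:46 = 6 h 52 min; less 45 min break → 6 h 7 min
Tue: 07:45–13:55 = 6 h 10 min; less 45 min break → 5 h 25 min
Wed: 10:26–18:24 = 7 h 58 min; less 45 min break → 7 h 13 min
Thu: 09:41–21:25 = 11 h 44 min; less 45 min break → 10 h 59 min
Fri: 05:49–11:04 = 5 h 15 min; less 45 min break → 4 h 30 min
Sat: 08:14–13:02 = 4 h 48 min; less 45 min break → 4 h 3 min
Total worked: 38 h 17 min = 38.28 h.
Threshold 40 h → overtime 0 h 0 min, regular 38 h 17 min.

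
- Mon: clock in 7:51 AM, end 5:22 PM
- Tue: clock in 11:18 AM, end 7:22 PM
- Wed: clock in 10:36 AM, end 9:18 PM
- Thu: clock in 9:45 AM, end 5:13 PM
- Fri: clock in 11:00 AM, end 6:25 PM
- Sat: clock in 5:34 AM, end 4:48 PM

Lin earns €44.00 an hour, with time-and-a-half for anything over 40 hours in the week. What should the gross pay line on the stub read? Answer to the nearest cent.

€2710.40

Mon: 7:51 AM–5:22 PM = 9 h 31 min
Tue: 11:18 AM–7:22 PM = 8 h 4 min
Wed: 10:36 AM–9:18 PM = 10 h 42 min
Thu: 9:45 AM–5:13 PM = 7 h 28 min
Fri: 11:00 AM–6:25 PM = 7 h 25 min
Sat: 5:34 AM–4:48 PM = 11 h 14 min
Total worked: 54 h 24 min = 3264 min.
Regular 40 h 0 min = 2400 min at €44.00/h; overtime 14 h 24 min = 864 min at €66.00/h.
Pay = (2400 × €44.00 + 864 × €66.00) ÷ 60 = €2710.40.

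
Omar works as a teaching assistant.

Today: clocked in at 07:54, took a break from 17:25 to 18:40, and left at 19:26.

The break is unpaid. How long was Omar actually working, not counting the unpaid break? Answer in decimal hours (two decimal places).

10.28 hours

Today: 07:54–19:26 = 11 h 32 min; less 75 min break → 10 h 17 min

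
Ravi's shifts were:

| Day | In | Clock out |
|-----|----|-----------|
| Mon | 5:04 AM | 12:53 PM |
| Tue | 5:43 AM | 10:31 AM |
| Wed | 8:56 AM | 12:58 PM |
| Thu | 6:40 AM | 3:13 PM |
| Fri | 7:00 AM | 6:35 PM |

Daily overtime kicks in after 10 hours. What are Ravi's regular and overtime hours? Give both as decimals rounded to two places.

Mon: 5:04 AM–12:53 PM = 7 h 49 min
Tue: 5:43 AM–10:31 AM = 4 h 48 min
Wed: 8:56 AM–12:58 PM = 4 h 2 min
Thu: 6:40 AM–3:13 PM = 8 h 33 min
Fri: 7:00 AM–6:35 PM = 11 h 35 min
Mon reg 7 h 49 min / OT 0 h 0 min; Tue reg 4 h 48 min / OT 0 h 0 min; Wed reg 4 h 2 min / OT 0 h 0 min; Thu reg 8 h 33 min / OT 0 h 0 min; Fri reg 10 h 0 min / OT 1 h 35 min.
Totals: regular 35 h 12 min, overtime 1 h 35 min.

Regular 35.20 hours, overtime 1.58 hours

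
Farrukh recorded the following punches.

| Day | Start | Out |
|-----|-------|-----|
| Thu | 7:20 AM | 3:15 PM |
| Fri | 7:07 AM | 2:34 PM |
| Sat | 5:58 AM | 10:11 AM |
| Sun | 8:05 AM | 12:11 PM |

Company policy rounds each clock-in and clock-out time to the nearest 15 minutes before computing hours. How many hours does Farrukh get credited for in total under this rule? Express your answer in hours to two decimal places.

Thu: in 7:20 AM→7:15 AM, out 3:15 PM→3:15 PM; 8 h 0 min
Fri: in 7:07 AM→7:00 AM, out 2:34 PM→2:30 PM; 7 h 30 min
Sat: in 5:58 AM→6:00 AM, out 10:11 AM→10:15 AM; 4 h 15 min
Sun: in 8:05 AM→8:00 AM, out 12:11 PM→12:15 PM; 4 h 15 min
Total credited: 24 h 0 min.

24.00 hours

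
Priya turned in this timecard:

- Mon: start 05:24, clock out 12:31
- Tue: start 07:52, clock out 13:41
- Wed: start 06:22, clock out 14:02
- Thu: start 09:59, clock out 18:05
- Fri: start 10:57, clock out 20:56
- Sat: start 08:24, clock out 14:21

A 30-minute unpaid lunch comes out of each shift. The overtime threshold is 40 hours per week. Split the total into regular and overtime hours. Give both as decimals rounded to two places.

Mon: 05:24–12:31 = 7 h 7 min; less 30 min break → 6 h 37 min
Tue: 07:52–13:41 = 5 h 49 min; less 30 min break → 5 h 19 min
Wed: 06:22–14:02 = 7 h 40 min; less 30 min break → 7 h 10 min
Thu: 09:59–18:05 = 8 h 6 min; less 30 min break → 7 h 36 min
Fri: 10:57–20:56 = 9 h 59 min; less 30 min break → 9 h 29 min
Sat: 08:24–14:21 = 5 h 57 min; less 30 min break → 5 h 27 min
Total worked: 41 h 38 min = 41.63 h.
Threshold 40 h → overtime 1 h 38 min, regular 40 h 0 min.

Regular 40.00 hours, overtime 1.63 hours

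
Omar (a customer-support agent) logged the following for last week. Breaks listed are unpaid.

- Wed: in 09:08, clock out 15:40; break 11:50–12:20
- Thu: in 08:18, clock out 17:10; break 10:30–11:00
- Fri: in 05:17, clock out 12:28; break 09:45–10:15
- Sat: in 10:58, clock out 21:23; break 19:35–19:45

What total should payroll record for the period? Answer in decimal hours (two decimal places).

Wed: 09:08–15:40 = 6 h 32 min; less 30 min break → 6 h 2 min
Thu: 08:18–17:10 = 8 h 52 min; less 30 min break → 8 h 22 min
Fri: 05:17–12:28 = 7 h 11 min; less 30 min break → 6 h 41 min
Sat: 10:58–21:23 = 10 h 25 min; less 10 min break → 10 h 15 min
Total: 6 h 2 min + 8 h 22 min + 6 h 41 min + 10 h 15 min = 31 h 20 min.

31.33 hours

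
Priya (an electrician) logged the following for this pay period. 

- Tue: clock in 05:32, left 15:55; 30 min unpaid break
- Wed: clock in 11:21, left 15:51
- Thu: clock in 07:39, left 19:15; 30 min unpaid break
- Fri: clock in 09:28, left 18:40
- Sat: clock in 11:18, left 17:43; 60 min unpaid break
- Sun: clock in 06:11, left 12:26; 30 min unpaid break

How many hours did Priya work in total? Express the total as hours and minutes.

Tue: 05:32–15:55 = 10 h 23 min; less 30 min break → 9 h 53 min
Wed: 11:21–15:51 = 4 h 30 min
Thu: 07:39–19:15 = 11 h 36 min; less 30 min break → 11 h 6 min
Fri: 09:28–18:40 = 9 h 12 min
Sat: 11:18–17:43 = 6 h 25 min; less 60 min break → 5 h 25 min
Sun: 06:11–12:26 = 6 h 15 min; less 30 min break → 5 h 45 min
Total: 9 h 53 min + 4 h 30 min + 11 h 6 min + 9 h 12 min + 5 h 25 min + 5 h 45 min = 45 h 51 min.

45 h 51 min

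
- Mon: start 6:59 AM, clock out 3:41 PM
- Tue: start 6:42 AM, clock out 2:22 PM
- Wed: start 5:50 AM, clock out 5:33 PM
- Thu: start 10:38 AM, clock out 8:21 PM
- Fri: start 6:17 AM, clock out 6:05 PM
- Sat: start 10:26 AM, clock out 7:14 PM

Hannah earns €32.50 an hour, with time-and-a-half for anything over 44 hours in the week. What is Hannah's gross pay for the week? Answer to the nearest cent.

Mon: 6:59 AM–3:41 PM = 8 h 42 min
Tue: 6:42 AM–2:22 PM = 7 h 40 min
Wed: 5:50 AM–5:33 PM = 11 h 43 min
Thu: 10:38 AM–8:21 PM = 9 h 43 min
Fri: 6:17 AM–6:05 PM = 11 h 48 min
Sat: 10:26 AM–7:14 PM = 8 h 48 min
Total worked: 58 h 24 min = 3504 min.
Regular 44 h 0 min = 2640 min at €32.50/h; overtime 14 h 24 min = 864 min at €48.75/h.
Pay = (2640 × €32.50 + 864 × €48.75) ÷ 60 = €2132.00.

€2132.00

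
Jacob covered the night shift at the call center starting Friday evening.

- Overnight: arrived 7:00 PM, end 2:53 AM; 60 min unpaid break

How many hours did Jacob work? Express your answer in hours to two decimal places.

6.88 hours

Overnight: 7:00 PM → midnight = 5 h 0 min; midnight → 2:53 AM = 2 h 53 min; span 7 h 53 min; less 60 min break → 6 h 53 min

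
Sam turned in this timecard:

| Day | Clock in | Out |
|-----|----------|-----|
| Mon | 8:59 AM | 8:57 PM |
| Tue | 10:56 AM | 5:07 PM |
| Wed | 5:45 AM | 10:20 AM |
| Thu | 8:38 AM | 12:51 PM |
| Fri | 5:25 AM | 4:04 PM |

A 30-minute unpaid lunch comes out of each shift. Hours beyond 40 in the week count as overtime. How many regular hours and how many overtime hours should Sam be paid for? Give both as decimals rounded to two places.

Mon: 8:59 AM–8:57 PM = 11 h 58 min; less 30 min break → 11 h 28 min
Tue: 10:56 AM–5:07 PM = 6 h 11 min; less 30 min break → 5 h 41 min
Wed: 5:45 AM–10:20 AM = 4 h 35 min; less 30 min break → 4 h 5 min
Thu: 8:38 AM–12:51 PM = 4 h 13 min; less 30 min break → 3 h 43 min
Fri: 5:25 AM–4:04 PM = 10 h 39 min; less 30 min break → 10 h 9 min
Total worked: 35 h 6 min = 35.10 h.
Threshold 40 h → overtime 0 h 0 min, regular 35 h 6 min.

Regular 35.10 hours, overtime 0.00 hours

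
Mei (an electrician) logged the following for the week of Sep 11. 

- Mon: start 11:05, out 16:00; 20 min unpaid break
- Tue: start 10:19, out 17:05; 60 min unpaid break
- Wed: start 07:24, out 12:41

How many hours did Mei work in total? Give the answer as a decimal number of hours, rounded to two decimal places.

Mon: 11:05–16:00 = 4 h 55 min; less 20 min break → 4 h 35 min
Tue: 10:19–17:05 = 6 h 46 min; less 60 min break → 5 h 46 min
Wed: 07:24–12:41 = 5 h 17 min
Total: 4 h 35 min + 5 h 46 min + 5 h 17 min = 15 h 38 min.

15.63 hours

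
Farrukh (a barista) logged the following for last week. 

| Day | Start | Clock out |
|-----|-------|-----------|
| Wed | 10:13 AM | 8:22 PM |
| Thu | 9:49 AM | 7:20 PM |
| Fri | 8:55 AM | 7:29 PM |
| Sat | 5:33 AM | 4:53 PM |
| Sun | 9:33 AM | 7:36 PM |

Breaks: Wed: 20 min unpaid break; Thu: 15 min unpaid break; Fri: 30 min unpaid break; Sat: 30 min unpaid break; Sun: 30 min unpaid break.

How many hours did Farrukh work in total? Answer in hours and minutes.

Wed: 10:13 AM–8:22 PM = 10 h 9 min; less 20 min break → 9 h 49 min
Thu: 9:49 AM–7:20 PM = 9 h 31 min; less 15 min break → 9 h 16 min
Fri: 8:55 AM–7:29 PM = 10 h 34 min; less 30 min break → 10 h 4 min
Sat: 5:33 AM–4:53 PM = 11 h 20 min; less 30 min break → 10 h 50 min
Sun: 9:33 AM–7:36 PM = 10 h 3 min; less 30 min break → 9 h 33 min
Total: 9 h 49 min + 9 h 16 min + 10 h 4 min + 10 h 50 min + 9 h 33 min = 49 h 32 min.

49 h 32 min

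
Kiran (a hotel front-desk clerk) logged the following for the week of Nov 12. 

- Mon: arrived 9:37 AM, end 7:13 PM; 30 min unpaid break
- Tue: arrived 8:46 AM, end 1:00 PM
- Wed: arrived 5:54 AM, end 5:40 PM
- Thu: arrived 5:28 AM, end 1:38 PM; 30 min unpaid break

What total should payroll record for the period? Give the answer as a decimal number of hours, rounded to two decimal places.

Mon: 9:37 AM–7:13 PM = 9 h 36 min; less 30 min break → 9 h 6 min
Tue: 8:46 AM–1:00 PM = 4 h 14 min
Wed: 5:54 AM–5:40 PM = 11 h 46 min
Thu: 5:28 AM–1:38 PM = 8 h 10 min; less 30 min break → 7 h 40 min
Total: 9 h 6 min + 4 h 14 min + 11 h 46 min + 7 h 40 min = 32 h 46 min.

32.77 hours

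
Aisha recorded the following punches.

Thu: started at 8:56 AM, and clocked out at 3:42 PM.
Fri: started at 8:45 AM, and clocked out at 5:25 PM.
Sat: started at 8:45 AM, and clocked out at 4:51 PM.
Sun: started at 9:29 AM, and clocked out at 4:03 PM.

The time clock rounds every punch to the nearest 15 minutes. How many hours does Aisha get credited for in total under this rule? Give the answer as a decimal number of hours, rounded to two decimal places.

30.00 hours

Thu: in 8:56 AM→9:00 AM, out 3:42 PM→3:45 PM; 6 h 45 min
Fri: in 8:45 AM→8:45 AM, out 5:25 PM→5:30 PM; 8 h 45 min
Sat: in 8:45 AM→8:45 AM, out 4:51 PM→4:45 PM; 8 h 0 min
Sun: in 9:29 AM→9:30 AM, out 4:03 PM→4:00 PM; 6 h 30 min
Total credited: 30 h 0 min.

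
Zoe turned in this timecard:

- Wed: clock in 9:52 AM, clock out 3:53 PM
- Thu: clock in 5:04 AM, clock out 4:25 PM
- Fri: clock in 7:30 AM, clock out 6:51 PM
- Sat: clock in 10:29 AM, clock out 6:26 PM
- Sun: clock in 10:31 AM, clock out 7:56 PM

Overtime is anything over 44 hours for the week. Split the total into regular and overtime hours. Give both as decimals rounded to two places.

Wed: 9:52 AM–3:53 PM = 6 h 1 min
Thu: 5:04 AM–4:25 PM = 11 h 21 min
Fri: 7:30 AM–6:51 PM = 11 h 21 min
Sat: 10:29 AM–6:26 PM = 7 h 57 min
Sun: 10:31 AM–7:56 PM = 9 h 25 min
Total worked: 46 h 5 min = 46.08 h.
Threshold 44 h → overtime 2 h 5 min, regular 44 h 0 min.

Regular 44.00 hours, overtime 2.08 hours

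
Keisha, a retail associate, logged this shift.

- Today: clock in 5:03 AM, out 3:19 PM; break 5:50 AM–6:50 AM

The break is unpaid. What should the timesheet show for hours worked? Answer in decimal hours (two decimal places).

Today: 5:03 AM–3:19 PM = 10 h 16 min; less 60 min break → 9 h 16 min

9.27 hours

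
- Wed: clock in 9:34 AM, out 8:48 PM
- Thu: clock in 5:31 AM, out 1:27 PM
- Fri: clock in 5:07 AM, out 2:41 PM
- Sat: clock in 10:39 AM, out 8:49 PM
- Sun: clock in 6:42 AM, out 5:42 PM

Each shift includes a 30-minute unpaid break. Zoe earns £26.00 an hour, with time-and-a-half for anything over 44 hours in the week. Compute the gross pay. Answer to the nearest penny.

Wed: 9:34 AM–8:48 PM = 11 h 14 min; less 30 min break → 10 h 44 min
Thu: 5:31 AM–1:27 PM = 7 h 56 min; less 30 min break → 7 h 26 min
Fri: 5:07 AM–2:41 PM = 9 h 34 min; less 30 min break → 9 h 4 min
Sat: 10:39 AM–8:49 PM = 10 h 10 min; less 30 min break → 9 h 40 min
Sun: 6:42 AM–5:42 PM = 11 h 0 min; less 30 min break → 10 h 30 min
Total worked: 47 h 24 min = 2844 min.
Regular 44 h 0 min = 2640 min at £26.00/h; overtime 3 h 24 min = 204 min at £39.00/h.
Pay = (2640 × £26.00 + 204 × £39.00) ÷ 60 = £1276.60.

£1276.60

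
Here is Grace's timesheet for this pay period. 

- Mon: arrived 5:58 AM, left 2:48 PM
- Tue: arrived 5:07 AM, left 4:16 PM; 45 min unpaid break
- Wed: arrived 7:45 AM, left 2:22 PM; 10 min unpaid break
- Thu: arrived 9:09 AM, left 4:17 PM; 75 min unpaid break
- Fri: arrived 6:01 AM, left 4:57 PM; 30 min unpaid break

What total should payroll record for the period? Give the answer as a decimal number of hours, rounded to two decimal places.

Mon: 5:58 AM–2:48 PM = 8 h 50 min
Tue: 5:07 AM–4:16 PM = 11 h 9 min; less 45 min break → 10 h 24 min
Wed: 7:45 AM–2:22 PM = 6 h 37 min; less 10 min break → 6 h 27 min
Thu: 9:09 AM–4:17 PM = 7 h 8 min; less 75 min break → 5 h 53 min
Fri: 6:01 AM–4:57 PM = 10 h 56 min; less 30 min break → 10 h 26 min
Total: 8 h 50 min + 10 h 24 min + 6 h 27 min + 5 h 53 min + 10 h 26 min = 42 h 0 min.

42.00 hours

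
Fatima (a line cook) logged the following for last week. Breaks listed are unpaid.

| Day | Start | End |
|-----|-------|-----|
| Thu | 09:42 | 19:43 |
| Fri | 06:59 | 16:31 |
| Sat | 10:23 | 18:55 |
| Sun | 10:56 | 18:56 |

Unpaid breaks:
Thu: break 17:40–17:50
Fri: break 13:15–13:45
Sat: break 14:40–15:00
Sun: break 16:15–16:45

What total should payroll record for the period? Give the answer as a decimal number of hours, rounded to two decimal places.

34.58 hours

Thu: 09:42–19:43 = 10 h 1 min; less 10 min break → 9 h 51 min
Fri: 06:59–16:31 = 9 h 32 min; less 30 min break → 9 h 2 min
Sat: 10:23–18:55 = 8 h 32 min; less 20 min break → 8 h 12 min
Sun: 10:56–18:56 = 8 h 0 min; less 30 min break → 7 h 30 min
Total: 9 h 51 min + 9 h 2 min + 8 h 12 min + 7 h 30 min = 34 h 35 min.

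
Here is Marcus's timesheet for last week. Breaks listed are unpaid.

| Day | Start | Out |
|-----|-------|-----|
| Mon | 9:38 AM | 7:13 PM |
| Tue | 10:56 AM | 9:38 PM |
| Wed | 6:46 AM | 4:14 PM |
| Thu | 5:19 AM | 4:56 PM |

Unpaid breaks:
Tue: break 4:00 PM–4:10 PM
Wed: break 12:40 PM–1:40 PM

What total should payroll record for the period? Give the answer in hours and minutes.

Mon: 9:38 AM–7:13 PM = 9 h 35 min
Tue: 10:56 AM–9:38 PM = 10 h 42 min; less 10 min break → 10 h 32 min
Wed: 6:46 AM–4:14 PM = 9 h 28 min; less 60 min break → 8 h 28 min
Thu: 5:19 AM–4:56 PM = 11 h 37 min
Total: 9 h 35 min + 10 h 32 min + 8 h 28 min + 11 h 37 min = 40 h 12 min.

40 h 12 min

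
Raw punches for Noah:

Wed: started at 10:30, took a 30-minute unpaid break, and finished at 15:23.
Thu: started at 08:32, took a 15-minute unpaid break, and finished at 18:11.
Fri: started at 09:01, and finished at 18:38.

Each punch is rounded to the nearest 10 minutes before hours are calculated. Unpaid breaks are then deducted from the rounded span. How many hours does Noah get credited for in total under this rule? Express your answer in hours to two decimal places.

23.42 hours

Wed: in 10:30→10:30, out 15:23→15:20; 4 h 50 min − 30 min = 4 h 20 min
Thu: in 08:32→08:30, out 18:11→18:10; 9 h 40 min − 15 min = 9 h 25 min
Fri: in 09:01→09:00, out 18:38→18:40; 9 h 40 min
Total credited: 23 h 25 min.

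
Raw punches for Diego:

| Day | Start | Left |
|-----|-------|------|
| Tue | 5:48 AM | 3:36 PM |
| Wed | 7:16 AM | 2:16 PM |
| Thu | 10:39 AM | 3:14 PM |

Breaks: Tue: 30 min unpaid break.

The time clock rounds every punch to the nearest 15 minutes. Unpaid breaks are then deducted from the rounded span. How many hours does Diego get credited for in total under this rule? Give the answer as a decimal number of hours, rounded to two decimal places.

Tue: in 5:48 AM→5:45 AM, out 3:36 PM→3:30 PM; 9 h 45 min − 30 min = 9 h 15 min
Wed: in 7:16 AM→7:15 AM, out 2:16 PM→2:15 PM; 7 h 0 min
Thu: in 10:39 AM→10:45 AM, out 3:14 PM→3:15 PM; 4 h 30 min
Total credited: 20 h 45 min.

20.75 hours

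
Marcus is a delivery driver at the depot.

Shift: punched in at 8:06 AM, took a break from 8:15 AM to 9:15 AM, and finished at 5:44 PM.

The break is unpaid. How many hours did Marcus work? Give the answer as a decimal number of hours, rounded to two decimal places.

8.63 hours

Shift: 8:06 AM–5:44 PM = 9 h 38 min; less 60 min break → 8 h 38 min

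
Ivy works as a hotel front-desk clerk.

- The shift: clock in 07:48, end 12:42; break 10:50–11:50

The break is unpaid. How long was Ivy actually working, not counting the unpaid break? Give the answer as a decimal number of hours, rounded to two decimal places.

3.90 hours

The shift: 07:48–12:42 = 4 h 54 min; less 60 min break → 3 h 54 min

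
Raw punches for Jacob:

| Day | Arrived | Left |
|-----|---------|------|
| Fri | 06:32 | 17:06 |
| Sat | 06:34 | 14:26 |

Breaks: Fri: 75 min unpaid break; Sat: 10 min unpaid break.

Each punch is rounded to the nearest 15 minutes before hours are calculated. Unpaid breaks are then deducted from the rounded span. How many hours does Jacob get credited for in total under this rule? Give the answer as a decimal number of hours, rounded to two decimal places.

Fri: in 06:32→06:30, out 17:06→17:00; 10 h 30 min − 75 min = 9 h 15 min
Sat: in 06:34→06:30, out 14:26→14:30; 8 h 0 min − 10 min = 7 h 50 min
Total credited: 17 h 5 min.

17.08 hours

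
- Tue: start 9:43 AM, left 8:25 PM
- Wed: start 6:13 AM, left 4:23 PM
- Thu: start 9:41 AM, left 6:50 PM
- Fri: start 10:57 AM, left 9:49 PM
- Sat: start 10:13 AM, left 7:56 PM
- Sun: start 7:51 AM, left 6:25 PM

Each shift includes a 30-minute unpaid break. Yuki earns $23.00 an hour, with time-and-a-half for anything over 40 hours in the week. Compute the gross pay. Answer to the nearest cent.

$1546.75

Tue: 9:43 AM–8:25 PM = 10 h 42 min; less 30 min break → 10 h 12 min
Wed: 6:13 AM–4:23 PM = 10 h 10 min; less 30 min break → 9 h 40 min
Thu: 9:41 AM–6:50 PM = 9 h 9 min; less 30 min break → 8 h 39 min
Fri: 10:57 AM–9:49 PM = 10 h 52 min; less 30 min break → 10 h 22 min
Sat: 10:13 AM–7:56 PM = 9 h 43 min; less 30 min break → 9 h 13 min
Sun: 7:51 AM–6:25 PM = 10 h 34 min; less 30 min break → 10 h 4 min
Total worked: 58 h 10 min = 3490 min.
Regular 40 h 0 min = 2400 min at $23.00/h; overtime 18 h 10 min = 1090 min at $34.50/h.
Pay = (2400 × $23.00 + 1090 × $34.50) ÷ 60 = $1546.75.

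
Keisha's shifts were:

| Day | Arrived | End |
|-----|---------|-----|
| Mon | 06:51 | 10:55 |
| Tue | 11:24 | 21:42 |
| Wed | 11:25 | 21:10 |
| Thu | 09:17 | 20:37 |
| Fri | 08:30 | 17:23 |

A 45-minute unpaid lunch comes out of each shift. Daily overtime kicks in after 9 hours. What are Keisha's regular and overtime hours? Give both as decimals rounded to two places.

Regular 38.45 hours, overtime 2.13 hours

Mon: 06:51–10:55 = 4 h 4 min; less 45 min break → 3 h 19 min
Tue: 11:24–21:42 = 10 h 18 min; less 45 min break → 9 h 33 min
Wed: 11:25–21:10 = 9 h 45 min; less 45 min break → 9 h 0 min
Thu: 09:17–20:37 = 11 h 20 min; less 45 min break → 10 h 35 min
Fri: 08:30–17:23 = 8 h 53 min; less 45 min break → 8 h 8 min
Mon reg 3 h 19 min / OT 0 h 0 min; Tue reg 9 h 0 min / OT 0 h 33 min; Wed reg 9 h 0 min / OT 0 h 0 min; Thu reg 9 h 0 min / OT 1 h 35 min; Fri reg 8 h 8 min / OT 0 h 0 min.
Totals: regular 38 h 27 min, overtime 2 h 8 min.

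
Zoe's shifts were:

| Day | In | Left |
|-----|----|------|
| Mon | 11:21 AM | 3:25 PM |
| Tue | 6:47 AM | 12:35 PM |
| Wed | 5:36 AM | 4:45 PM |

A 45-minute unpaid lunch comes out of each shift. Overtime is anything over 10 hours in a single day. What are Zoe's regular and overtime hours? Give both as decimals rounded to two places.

Regular 18.37 hours, overtime 0.40 hours

Mon: 11:21 AM–3:25 PM = 4 h 4 min; less 45 min break → 3 h 19 min
Tue: 6:47 AM–12:35 PM = 5 h 48 min; less 45 min break → 5 h 3 min
Wed: 5:36 AM–4:45 PM = 11 h 9 min; less 45 min break → 10 h 24 min
Mon reg 3 h 19 min / OT 0 h 0 min; Tue reg 5 h 3 min / OT 0 h 0 min; Wed reg 10 h 0 min / OT 0 h 24 min.
Totals: regular 18 h 22 min, overtime 0 h 24 min.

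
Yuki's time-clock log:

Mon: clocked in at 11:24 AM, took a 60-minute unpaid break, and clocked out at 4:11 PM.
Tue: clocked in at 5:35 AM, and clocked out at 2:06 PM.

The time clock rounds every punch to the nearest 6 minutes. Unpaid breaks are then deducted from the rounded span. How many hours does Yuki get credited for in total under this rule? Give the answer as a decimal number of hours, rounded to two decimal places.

Mon: in 11:24 AM→11:24 AM, out 4:11 PM→4:12 PM; 4 h 48 min − 60 min = 3 h 48 min
Tue: in 5:35 AM→5:36 AM, out 2:06 PM→2:06 PM; 8 h 30 min
Total credited: 12 h 18 min.

12.30 hours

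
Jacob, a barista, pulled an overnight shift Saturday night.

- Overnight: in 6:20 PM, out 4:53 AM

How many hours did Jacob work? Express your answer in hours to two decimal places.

Overnight: 6:20 PM → midnight = 5 h 40 min; midnight → 4:53 AM = 4 h 53 min; span 10 h 33 min

10.55 hours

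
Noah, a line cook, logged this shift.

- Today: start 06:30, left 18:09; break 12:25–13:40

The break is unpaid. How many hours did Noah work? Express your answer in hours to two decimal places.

Today: 06:30–18:09 = 11 h 39 min; less 75 min break → 10 h 24 min

10.40 hours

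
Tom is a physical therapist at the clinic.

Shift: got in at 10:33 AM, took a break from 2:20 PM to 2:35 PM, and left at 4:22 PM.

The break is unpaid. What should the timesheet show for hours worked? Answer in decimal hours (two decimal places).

5.57 hours

Shift: 10:33 AM–4:22 PM = 5 h 49 min; less 15 min break → 5 h 34 min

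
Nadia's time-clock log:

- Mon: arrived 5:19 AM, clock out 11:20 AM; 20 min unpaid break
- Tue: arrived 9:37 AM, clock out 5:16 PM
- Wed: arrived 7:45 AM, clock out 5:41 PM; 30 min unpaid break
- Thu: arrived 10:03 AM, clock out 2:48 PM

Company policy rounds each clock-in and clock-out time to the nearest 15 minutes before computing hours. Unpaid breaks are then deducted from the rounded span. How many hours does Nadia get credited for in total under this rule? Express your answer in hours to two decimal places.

27.67 hours

Mon: in 5:19 AM→5:15 AM, out 11:20 AM→11:15 AM; 6 h 0 min − 20 min = 5 h 40 min
Tue: in 9:37 AM→9:30 AM, out 5:16 PM→5:15 PM; 7 h 45 min
Wed: in 7:45 AM→7:45 AM, out 5:41 PM→5:45 PM; 10 h 0 min − 30 min = 9 h 30 min
Thu: in 10:03 AM→10:00 AM, out 2:48 PM→2:45 PM; 4 h 45 min
Total credited: 27 h 40 min.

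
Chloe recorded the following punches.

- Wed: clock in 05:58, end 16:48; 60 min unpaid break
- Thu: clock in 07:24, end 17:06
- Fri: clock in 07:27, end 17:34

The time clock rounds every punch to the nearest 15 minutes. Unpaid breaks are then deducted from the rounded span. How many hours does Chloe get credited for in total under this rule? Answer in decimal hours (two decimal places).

Wed: in 05:58→06:00, out 16:48→16:45; 10 h 45 min − 60 min = 9 h 45 min
Thu: in 07:24→07:30, out 17:06→17:00; 9 h 30 min
Fri: in 07:27→07:30, out 17:34→17:30; 10 h 0 min
Total credited: 29 h 15 min.

29.25 hours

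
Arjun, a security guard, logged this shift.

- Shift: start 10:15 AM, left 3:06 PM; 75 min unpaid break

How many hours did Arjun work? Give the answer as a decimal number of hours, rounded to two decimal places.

3.60 hours

Shift: 10:15 AM–3:06 PM = 4 h 51 min; less 75 min break → 3 h 36 min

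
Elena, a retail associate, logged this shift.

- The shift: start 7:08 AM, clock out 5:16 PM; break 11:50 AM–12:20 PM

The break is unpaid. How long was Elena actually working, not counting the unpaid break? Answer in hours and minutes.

9 h 38 min

The shift: 7:08 AM–5:16 PM = 10 h 8 min; less 30 min break → 9 h 38 min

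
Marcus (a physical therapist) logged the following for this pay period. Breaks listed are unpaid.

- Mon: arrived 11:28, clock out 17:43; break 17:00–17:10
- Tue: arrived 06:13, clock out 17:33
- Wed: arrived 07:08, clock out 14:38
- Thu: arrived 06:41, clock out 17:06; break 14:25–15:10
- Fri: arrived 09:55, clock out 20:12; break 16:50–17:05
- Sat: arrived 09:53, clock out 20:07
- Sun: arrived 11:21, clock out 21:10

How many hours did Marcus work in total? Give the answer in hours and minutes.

64 h 40 min

Mon: 11:28–17:43 = 6 h 15 min; less 10 min break → 6 h 5 min
Tue: 06:13–17:33 = 11 h 20 min
Wed: 07:08–14:38 = 7 h 30 min
Thu: 06:41–17:06 = 10 h 25 min; less 45 min break → 9 h 40 min
Fri: 09:55–20:12 = 10 h 17 min; less 15 min break → 10 h 2 min
Sat: 09:53–20:07 = 10 h 14 min
Sun: 11:21–21:10 = 9 h 49 min
Total: 6 h 5 min + 11 h 20 min + 7 h 30 min + 9 h 40 min + 10 h 2 min + 10 h 14 min + 9 h 49 min = 64 h 40 min.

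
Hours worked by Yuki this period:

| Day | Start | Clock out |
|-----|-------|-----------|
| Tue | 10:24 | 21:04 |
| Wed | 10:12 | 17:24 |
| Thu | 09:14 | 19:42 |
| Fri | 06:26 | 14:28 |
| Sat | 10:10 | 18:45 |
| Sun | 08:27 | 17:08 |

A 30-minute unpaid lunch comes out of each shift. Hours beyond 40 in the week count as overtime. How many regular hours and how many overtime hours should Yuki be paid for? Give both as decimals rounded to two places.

Regular 40.00 hours, overtime 10.63 hours

Tue: 10:24–21:04 = 10 h 40 min; less 30 min break → 10 h 10 min
Wed: 10:12–17:24 = 7 h 12 min; less 30 min break → 6 h 42 min
Thu: 09:14–19:42 = 10 h 28 min; less 30 min break → 9 h 58 min
Fri: 06:26–14:28 = 8 h 2 min; less 30 min break → 7 h 32 min
Sat: 10:10–18:45 = 8 h 35 min; less 30 min break → 8 h 5 min
Sun: 08:27–17:08 = 8 h 41 min; less 30 min break → 8 h 11 min
Total worked: 50 h 38 min = 50.63 h.
Threshold 40 h → overtime 10 h 38 min, regular 40 h 0 min.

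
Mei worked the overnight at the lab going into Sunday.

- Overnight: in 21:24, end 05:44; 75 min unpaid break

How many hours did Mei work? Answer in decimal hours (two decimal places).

Overnight: 21:24 → midnight = 2 h 36 min; midnight → 05:44 = 5 h 44 min; span 8 h 20 min; less 75 min break → 7 h 5 min

7.08 hours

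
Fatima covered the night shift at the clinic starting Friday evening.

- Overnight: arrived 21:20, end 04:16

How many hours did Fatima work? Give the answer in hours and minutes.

Overnight: 21:20 → midnight = 2 h 40 min; midnight → 04:16 = 4 h 16 min; span 6 h 56 min

6 h 56 min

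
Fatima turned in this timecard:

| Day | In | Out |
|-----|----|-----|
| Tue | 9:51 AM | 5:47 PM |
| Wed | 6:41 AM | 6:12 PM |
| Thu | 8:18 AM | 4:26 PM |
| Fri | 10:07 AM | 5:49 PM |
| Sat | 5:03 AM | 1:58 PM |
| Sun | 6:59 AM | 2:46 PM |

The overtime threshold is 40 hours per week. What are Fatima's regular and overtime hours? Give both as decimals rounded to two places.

Regular 40.00 hours, overtime 11.98 hours

Tue: 9:51 AM–5:47 PM = 7 h 56 min
Wed: 6:41 AM–6:12 PM = 11 h 31 min
Thu: 8:18 AM–4:26 PM = 8 h 8 min
Fri: 10:07 AM–5:49 PM = 7 h 42 min
Sat: 5:03 AM–1:58 PM = 8 h 55 min
Sun: 6:59 AM–2:46 PM = 7 h 47 min
Total worked: 51 h 59 min = 51.98 h.
Threshold 40 h → overtime 11 h 59 min, regular 40 h 0 min.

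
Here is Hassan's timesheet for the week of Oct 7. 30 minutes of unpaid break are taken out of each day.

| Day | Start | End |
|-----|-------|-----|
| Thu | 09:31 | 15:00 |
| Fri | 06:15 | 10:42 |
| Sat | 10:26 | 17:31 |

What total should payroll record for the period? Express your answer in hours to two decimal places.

Thu: 09:31–15:00 = 5 h 29 min; less 30 min break → 4 h 59 min
Fri: 06:15–10:42 = 4 h 27 min; less 30 min break → 3 h 57 min
Sat: 10:26–17:31 = 7 h 5 min; less 30 min break → 6 h 35 min
Total: 4 h 59 min + 3 h 57 min + 6 h 35 min = 15 h 31 min.

15.52 hours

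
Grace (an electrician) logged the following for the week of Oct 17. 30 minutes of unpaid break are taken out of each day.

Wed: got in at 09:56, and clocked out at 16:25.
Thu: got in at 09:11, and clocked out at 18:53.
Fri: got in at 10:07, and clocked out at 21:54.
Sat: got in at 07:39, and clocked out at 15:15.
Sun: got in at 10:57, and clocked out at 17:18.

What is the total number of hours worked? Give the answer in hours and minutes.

39 h 25 min

Wed: 09:56–16:25 = 6 h 29 min; less 30 min break → 5 h 59 min
Thu: 09:11–18:53 = 9 h 42 min; less 30 min break → 9 h 12 min
Fri: 10:07–21:54 = 11 h 47 min; less 30 min break → 11 h 17 min
Sat: 07:39–15:15 = 7 h 36 min; less 30 min break → 7 h 6 min
Sun: 10:57–17:18 = 6 h 21 min; less 30 min break → 5 h 51 min
Total: 5 h 59 min + 9 h 12 min + 11 h 17 min + 7 h 6 min + 5 h 51 min = 39 h 25 min.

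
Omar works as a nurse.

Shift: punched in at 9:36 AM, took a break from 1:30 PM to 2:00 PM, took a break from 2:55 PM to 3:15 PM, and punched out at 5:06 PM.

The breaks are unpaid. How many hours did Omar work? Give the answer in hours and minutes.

Shift: 9:36 AM–5:06 PM = 7 h 30 min; less 50 min break → 6 h 40 min

6 h 40 min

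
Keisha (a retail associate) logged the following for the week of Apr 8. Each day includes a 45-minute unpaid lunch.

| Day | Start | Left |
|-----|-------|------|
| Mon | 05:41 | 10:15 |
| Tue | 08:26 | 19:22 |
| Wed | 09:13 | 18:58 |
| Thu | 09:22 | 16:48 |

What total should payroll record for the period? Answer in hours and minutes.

29 h 41 min

Mon: 05:41–10:15 = 4 h 34 min; less 45 min break → 3 h 49 min
Tue: 08:26–19:22 = 10 h 56 min; less 45 min break → 10 h 11 min
Wed: 09:13–18:58 = 9 h 45 min; less 45 min break → 9 h 0 min
Thu: 09:22–16:48 = 7 h 26 min; less 45 min break → 6 h 41 min
Total: 3 h 49 min + 10 h 11 min + 9 h 0 min + 6 h 41 min = 29 h 41 min.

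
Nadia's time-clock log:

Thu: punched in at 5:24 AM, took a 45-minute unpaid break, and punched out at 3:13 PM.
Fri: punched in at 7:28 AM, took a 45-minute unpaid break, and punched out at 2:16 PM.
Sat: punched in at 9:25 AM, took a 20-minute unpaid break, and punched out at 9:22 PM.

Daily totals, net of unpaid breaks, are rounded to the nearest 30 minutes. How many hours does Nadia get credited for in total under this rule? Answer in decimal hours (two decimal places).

Thu: 5:24 AM–3:13 PM = 9 h 49 min − 45 min = 9 h 4 min → rounds to 9 h 0 min
Fri: 7:28 AM–2:16 PM = 6 h 48 min − 45 min = 6 h 3 min → rounds to 6 h 0 min
Sat: 9:25 AM–9:22 PM = 11 h 57 min − 20 min = 11 h 37 min → rounds to 11 h 30 min
Total credited: 26 h 30 min.

26.50 hours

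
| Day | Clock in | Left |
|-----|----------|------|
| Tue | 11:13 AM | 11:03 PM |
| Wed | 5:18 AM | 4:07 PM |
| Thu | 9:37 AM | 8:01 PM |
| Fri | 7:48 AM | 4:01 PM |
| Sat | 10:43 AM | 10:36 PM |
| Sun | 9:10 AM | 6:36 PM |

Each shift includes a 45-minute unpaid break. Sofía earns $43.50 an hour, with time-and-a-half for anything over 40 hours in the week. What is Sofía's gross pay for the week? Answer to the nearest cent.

$2919.94

Tue: 11:13 AM–11:03 PM = 11 h 50 min; less 45 min break → 11 h 5 min
Wed: 5:18 AM–4:07 PM = 10 h 49 min; less 45 min break → 10 h 4 min
Thu: 9:37 AM–8:01 PM = 10 h 24 min; less 45 min break → 9 h 39 min
Fri: 7:48 AM–4:01 PM = 8 h 13 min; less 45 min break → 7 h 28 min
Sat: 10:43 AM–10:36 PM = 11 h 53 min; less 45 min break → 11 h 8 min
Sun: 9:10 AM–6:36 PM = 9 h 26 min; less 45 min break → 8 h 41 min
Total worked: 58 h 5 min = 3485 min.
Regular 40 h 0 min = 2400 min at $43.50/h; overtime 18 h 5 min = 1085 min at $65.25/h.
Pay = (2400 × $43.50 + 1085 × $65.25) ÷ 60 = $2919.94.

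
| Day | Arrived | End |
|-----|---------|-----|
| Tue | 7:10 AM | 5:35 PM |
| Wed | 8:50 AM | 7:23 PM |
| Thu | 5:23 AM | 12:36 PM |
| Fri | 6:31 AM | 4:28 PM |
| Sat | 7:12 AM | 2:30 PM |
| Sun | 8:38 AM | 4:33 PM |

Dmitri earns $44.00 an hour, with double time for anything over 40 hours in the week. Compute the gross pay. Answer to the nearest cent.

Tue: 7:10 AM–5:35 PM = 10 h 25 min
Wed: 8:50 AM–7:23 PM = 10 h 33 min
Thu: 5:23 AM–12:36 PM = 7 h 13 min
Fri: 6:31 AM–4:28 PM = 9 h 57 min
Sat: 7:12 AM–2:30 PM = 7 h 18 min
Sun: 8:38 AM–4:33 PM = 7 h 55 min
Total worked: 53 h 21 min = 3201 min.
Regular 40 h 0 min = 2400 min at $44.00/h; overtime 13 h 21 min = 801 min at $88.00/h.
Pay = (2400 × $44.00 + 801 × $88.00) ÷ 60 = $2934.80.

$2934.80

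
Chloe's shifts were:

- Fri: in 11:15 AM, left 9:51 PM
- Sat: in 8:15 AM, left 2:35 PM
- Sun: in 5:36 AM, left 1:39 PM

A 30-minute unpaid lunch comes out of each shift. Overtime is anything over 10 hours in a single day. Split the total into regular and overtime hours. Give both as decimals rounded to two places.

Regular 23.38 hours, overtime 0.10 hours

Fri: 11:15 AM–9:51 PM = 10 h 36 min; less 30 min break → 10 h 6 min
Sat: 8:15 AM–2:35 PM = 6 h 20 min; less 30 min break → 5 h 50 min
Sun: 5:36 AM–1:39 PM = 8 h 3 min; less 30 min break → 7 h 33 min
Fri reg 10 h 0 min / OT 0 h 6 min; Sat reg 5 h 50 min / OT 0 h 0 min; Sun reg 7 h 33 min / OT 0 h 0 min.
Totals: regular 23 h 23 min, overtime 0 h 6 min.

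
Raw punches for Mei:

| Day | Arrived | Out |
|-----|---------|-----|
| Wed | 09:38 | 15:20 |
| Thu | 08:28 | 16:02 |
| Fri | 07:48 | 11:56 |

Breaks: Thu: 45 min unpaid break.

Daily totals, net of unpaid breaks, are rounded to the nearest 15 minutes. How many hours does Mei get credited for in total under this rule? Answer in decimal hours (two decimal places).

16.75 hours

Wed: 09:38–15:20 = 5 h 42 min → rounds to 5 h 45 min
Thu: 08:28–16:02 = 7 h 34 min − 45 min = 6 h 49 min → rounds to 6 h 45 min
Fri: 07:48–11:56 = 4 h 8 min → rounds to 4 h 15 min
Total credited: 16 h 45 min.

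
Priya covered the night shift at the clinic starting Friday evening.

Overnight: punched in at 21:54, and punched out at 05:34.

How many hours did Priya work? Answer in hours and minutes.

7 h 40 min

Overnight: 21:54 → midnight = 2 h 6 min; midnight → 05:34 = 5 h 34 min; span 7 h 40 min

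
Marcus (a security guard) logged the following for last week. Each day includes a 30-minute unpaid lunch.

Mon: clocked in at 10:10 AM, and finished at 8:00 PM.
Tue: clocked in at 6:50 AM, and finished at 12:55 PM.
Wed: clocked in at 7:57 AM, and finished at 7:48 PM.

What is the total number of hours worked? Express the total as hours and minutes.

Mon: 10:10 AM–8:00 PM = 9 h 50 min; less 30 min break → 9 h 20 min
Tue: 6:50 AM–12:55 PM = 6 h 5 min; less 30 min break → 5 h 35 min
Wed: 7:57 AM–7:48 PM = 11 h 51 min; less 30 min break → 11 h 21 min
Total: 9 h 20 min + 5 h 35 min + 11 h 21 min = 26 h 16 min.

26 h 16 min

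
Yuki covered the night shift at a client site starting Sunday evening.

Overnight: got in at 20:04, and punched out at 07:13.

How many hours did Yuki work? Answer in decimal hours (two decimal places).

11.15 hours

Overnight: 20:04 → midnight = 3 h 56 min; midnight → 07:13 = 7 h 13 min; span 11 h 9 min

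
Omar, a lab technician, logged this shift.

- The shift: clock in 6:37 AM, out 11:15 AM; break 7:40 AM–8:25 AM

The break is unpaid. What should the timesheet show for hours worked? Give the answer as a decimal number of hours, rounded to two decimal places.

3.88 hours

The shift: 6:37 AM–11:15 AM = 4 h 38 min; less 45 min break → 3 h 53 min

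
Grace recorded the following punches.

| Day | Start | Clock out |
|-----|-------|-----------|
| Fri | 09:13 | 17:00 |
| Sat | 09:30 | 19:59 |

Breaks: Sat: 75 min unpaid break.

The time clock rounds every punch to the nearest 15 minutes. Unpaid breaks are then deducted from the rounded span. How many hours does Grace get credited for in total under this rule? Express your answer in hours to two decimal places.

Fri: in 09:13→09:15, out 17:00→17:00; 7 h 45 min
Sat: in 09:30→09:30, out 19:59→20:00; 10 h 30 min − 75 min = 9 h 15 min
Total credited: 17 h 0 min.

17.00 hours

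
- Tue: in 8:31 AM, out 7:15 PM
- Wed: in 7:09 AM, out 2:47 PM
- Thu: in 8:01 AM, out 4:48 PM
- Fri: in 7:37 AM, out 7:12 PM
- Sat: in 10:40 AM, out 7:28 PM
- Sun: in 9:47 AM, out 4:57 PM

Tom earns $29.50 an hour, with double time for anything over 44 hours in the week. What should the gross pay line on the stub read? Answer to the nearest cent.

$1929.30

Tue: 8:31 AM–7:15 PM = 10 h 44 min
Wed: 7:09 AM–2:47 PM = 7 h 38 min
Thu: 8:01 AM–4:48 PM = 8 h 47 min
Fri: 7:37 AM–7:12 PM = 11 h 35 min
Sat: 10:40 AM–7:28 PM = 8 h 48 min
Sun: 9:47 AM–4:57 PM = 7 h 10 min
Total worked: 54 h 42 min = 3282 min.
Regular 44 h 0 min = 2640 min at $29.50/h; overtime 10 h 42 min = 642 min at $59.00/h.
Pay = (2640 × $29.50 + 642 × $59.00) ÷ 60 = $1929.30.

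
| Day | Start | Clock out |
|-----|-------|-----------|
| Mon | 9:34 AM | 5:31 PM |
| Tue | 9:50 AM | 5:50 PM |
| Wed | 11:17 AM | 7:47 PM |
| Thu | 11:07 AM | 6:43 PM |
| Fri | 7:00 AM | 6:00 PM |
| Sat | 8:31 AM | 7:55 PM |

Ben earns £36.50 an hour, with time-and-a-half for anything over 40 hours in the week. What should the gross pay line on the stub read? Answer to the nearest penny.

£2251.14

Mon: 9:34 AM–5:31 PM = 7 h 57 min
Tue: 9:50 AM–5:50 PM = 8 h 0 min
Wed: 11:17 AM–7:47 PM = 8 h 30 min
Thu: 11:07 AM–6:43 PM = 7 h 36 min
Fri: 7:00 AM–6:00 PM = 11 h 0 min
Sat: 8:31 AM–7:55 PM = 11 h 24 min
Total worked: 54 h 27 min = 3267 min.
Regular 40 h 0 min = 2400 min at £36.50/h; overtime 14 h 27 min = 867 min at £54.75/h.
Pay = (2400 × £36.50 + 867 × £54.75) ÷ 60 = £2251.14.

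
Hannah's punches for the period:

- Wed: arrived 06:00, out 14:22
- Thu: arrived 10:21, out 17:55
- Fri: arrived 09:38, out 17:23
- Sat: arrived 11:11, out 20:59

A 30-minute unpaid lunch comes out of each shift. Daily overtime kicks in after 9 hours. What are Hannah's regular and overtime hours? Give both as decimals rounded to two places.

Regular 31.18 hours, overtime 0.30 hours

Wed: 06:00–14:22 = 8 h 22 min; less 30 min break → 7 h 52 min
Thu: 10:21–17:55 = 7 h 34 min; less 30 min break → 7 h 4 min
Fri: 09:38–17:23 = 7 h 45 min; less 30 min break → 7 h 15 min
Sat: 11:11–20:59 = 9 h 48 min; less 30 min break → 9 h 18 min
Wed reg 7 h 52 min / OT 0 h 0 min; Thu reg 7 h 4 min / OT 0 h 0 min; Fri reg 7 h 15 min / OT 0 h 0 min; Sat reg 9 h 0 min / OT 0 h 18 min.
Totals: regular 31 h 11 min, overtime 0 h 18 min.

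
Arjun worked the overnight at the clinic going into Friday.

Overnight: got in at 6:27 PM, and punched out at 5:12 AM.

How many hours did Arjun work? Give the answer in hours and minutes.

10 h 45 min

Overnight: 6:27 PM → midnight = 5 h 33 min; midnight → 5:12 AM = 5 h 12 min; span 10 h 45 min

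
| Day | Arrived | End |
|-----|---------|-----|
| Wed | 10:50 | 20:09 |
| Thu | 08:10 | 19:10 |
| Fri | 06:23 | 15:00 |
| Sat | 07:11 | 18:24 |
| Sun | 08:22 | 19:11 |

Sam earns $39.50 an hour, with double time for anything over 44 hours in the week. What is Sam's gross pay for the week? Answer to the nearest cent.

$2288.37

Wed: 10:50–20:09 = 9 h 19 min
Thu: 08:10–19:10 = 11 h 0 min
Fri: 06:23–15:00 = 8 h 37 min
Sat: 07:11–18:24 = 11 h 13 min
Sun: 08:22–19:11 = 10 h 49 min
Total worked: 50 h 58 min = 3058 min.
Regular 44 h 0 min = 2640 min at $39.50/h; overtime 6 h 58 min = 418 min at $79.00/h.
Pay = (2640 × $39.50 + 418 × $79.00) ÷ 60 = $2288.37.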